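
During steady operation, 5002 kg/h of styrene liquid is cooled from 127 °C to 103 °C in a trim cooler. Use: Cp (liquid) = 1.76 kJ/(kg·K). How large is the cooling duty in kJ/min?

Q_c = 3520 kJ/min

Q = ṁ·Cp·ΔT = 5002 × 1.76 × (103 − 127) = -211280 kJ/h
Converting: 211280 / 3600 s = 58.69 kW
Cooling duty = 3521.4 kJ/min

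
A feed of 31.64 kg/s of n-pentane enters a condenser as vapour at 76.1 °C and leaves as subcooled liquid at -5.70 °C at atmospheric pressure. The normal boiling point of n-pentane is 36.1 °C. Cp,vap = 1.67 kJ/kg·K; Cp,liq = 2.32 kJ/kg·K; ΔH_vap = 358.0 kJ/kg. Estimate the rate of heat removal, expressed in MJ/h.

vapour 76.1→36.1 °C: -66.8 kJ/kg
condensation at 36.1 °C: -358 kJ/kg
liquid 36.1→-5.70 °C: -96.976 kJ/kg
Δh = -66.8 + -358 + -96.976 = -521.78 kJ/kg
Q = ṁ·Δh = 31.64 kg/s × -521.78 kJ/kg = -16509 kJ/s
|Q| = 16509 kW = 59432 MJ/h

Q_c = 59400 MJ/h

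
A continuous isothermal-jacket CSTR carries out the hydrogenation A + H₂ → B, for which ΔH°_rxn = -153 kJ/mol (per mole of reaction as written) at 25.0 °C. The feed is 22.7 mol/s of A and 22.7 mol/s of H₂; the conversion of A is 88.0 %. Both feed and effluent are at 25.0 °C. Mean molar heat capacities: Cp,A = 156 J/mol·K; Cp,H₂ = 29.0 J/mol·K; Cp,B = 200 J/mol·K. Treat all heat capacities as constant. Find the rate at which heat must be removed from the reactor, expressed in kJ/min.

Extent of reaction ξ = 0.880 × 22.7 = 19.976 mol/s
Reaction term: ξ·ΔH°_rxn = 19.976 × -153 = -3056.3 kJ/s
Q = ΔH = -3056.3 kJ/s = -3056.3 kW
Heat removed = 183380 kJ/min

Q_out = 183000 kJ/min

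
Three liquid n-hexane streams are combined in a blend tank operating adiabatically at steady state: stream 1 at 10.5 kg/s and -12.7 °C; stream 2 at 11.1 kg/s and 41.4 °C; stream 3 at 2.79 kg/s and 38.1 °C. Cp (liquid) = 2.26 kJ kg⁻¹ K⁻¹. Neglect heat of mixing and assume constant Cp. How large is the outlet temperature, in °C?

No heat crosses the boundary, so H_out = H_in.
T_out = Σ ṁᵢCp,ᵢTᵢ / Σ ṁᵢCp,ᵢ
      = 977.43 / 55.121 = 17.732 °C

T_out = 17.7 °C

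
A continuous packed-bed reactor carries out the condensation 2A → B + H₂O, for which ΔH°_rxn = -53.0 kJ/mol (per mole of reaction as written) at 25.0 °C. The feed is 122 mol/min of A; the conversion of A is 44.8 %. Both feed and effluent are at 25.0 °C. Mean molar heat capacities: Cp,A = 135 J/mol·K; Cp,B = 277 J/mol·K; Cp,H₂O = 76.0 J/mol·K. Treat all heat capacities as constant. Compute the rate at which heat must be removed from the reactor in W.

Extent of reaction ξ = 0.448 × 122 / 2 = 27.328 mol/min
Reaction term: ξ·ΔH°_rxn = 27.328 × -53.0 = -1448.4 kJ/min
Q = ΔH = -1448.4 kJ/min = -24.14 kW
Heat removed = 24140 W

Q_out = 24100 W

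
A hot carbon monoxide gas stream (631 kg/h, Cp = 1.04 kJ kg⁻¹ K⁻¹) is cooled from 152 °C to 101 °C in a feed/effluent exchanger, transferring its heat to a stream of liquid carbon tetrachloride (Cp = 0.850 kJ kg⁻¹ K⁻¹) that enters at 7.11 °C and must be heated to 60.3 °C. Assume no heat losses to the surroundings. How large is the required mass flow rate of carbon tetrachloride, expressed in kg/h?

Heat released by hot stream: Q = 631 × 1.04 × (152 − 101) = 33468 kJ/h
Energy balance on cold side (adiabatic exchanger): Q = ṁ_c·Cp_c·(T_c,out − T_c,in)
ṁ_c = 33468 / [0.850 × (60.3 − 7.11)] = 740.26 kg/h

ṁ_c = 740 kg/h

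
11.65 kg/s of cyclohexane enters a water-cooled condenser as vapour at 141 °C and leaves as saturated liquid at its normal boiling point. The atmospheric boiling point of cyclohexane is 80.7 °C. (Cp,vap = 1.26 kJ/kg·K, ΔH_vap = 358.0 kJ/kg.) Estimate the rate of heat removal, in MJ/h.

vapour 141→80.7 °C: -75.978 kJ/kg
condensation at 80.7 °C: -358 kJ/kg
Δh = -75.978 + -358 = -433.98 kJ/kg
Q = ṁ·Δh = 11.65 kg/s × -433.98 kJ/kg = -5055.8 kJ/s
|Q| = 5055.8 kW = 18201 MJ/h

Q_c = 18200 MJ/h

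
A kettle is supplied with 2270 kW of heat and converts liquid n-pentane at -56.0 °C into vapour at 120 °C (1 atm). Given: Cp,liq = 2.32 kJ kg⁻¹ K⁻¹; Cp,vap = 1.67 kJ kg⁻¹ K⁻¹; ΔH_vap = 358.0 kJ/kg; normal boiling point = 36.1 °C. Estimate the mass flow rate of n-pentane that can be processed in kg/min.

Δh = 2.32×(36.1−-56.0) + 358.0 + 1.67×(120−36.1) = 711.79 kJ/kg
Q = 2270 kW = 2270 kJ/s = 136200 kJ/min
ṁ = Q/Δh = 136200 / 711.79 = 191.35 kg/min

ṁ = 191 kg/min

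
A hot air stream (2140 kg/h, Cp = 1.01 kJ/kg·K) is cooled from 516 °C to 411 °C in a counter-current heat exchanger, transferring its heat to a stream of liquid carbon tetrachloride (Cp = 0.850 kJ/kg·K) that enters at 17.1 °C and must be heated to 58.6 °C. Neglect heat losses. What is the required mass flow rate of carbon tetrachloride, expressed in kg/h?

Heat released by hot stream: Q = 2140 × 1.01 × (516 − 411) = 226950 kJ/h
Energy balance on cold side (adiabatic exchanger): Q = ṁ_c·Cp_c·(T_c,out − T_c,in)
ṁ_c = 226950 / [0.850 × (58.6 − 17.1)] = 6433.6 kg/h

ṁ_c = 6430 kg/h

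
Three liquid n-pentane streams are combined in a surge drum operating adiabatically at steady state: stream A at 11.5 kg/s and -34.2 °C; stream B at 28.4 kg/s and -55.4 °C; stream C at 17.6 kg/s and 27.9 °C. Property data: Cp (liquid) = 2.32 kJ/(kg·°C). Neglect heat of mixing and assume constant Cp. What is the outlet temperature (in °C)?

T_out = -25.7 °C

Energy balance with Q = 0: Σ ṁᵢCp,ᵢ(T_out − Tᵢ) = 0
T_out = Σ ṁᵢCp,ᵢTᵢ / Σ ṁᵢCp,ᵢ
      = -3423.4 / 133.4 = -25.663 °C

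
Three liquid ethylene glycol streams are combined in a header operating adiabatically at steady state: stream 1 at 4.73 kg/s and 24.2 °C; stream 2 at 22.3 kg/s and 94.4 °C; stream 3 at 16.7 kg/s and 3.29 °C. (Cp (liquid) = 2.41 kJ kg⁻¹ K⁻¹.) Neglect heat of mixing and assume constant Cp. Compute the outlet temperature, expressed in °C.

Energy balance with Q = 0: Σ ṁᵢCp,ᵢ(T_out − Tᵢ) = 0
Σ ṁᵢCp,ᵢTᵢ = 4.73×2.41×24.2 + 22.3×2.41×94.4 + 16.7×2.41×3.29 = 5481.6
Σ ṁᵢCp,ᵢ = 4.73×2.41 + 22.3×2.41 + 16.7×2.41 = 105.39
T_out = 5481.6 / 105.39 = 52.013 °C

T_out = 52.0 °C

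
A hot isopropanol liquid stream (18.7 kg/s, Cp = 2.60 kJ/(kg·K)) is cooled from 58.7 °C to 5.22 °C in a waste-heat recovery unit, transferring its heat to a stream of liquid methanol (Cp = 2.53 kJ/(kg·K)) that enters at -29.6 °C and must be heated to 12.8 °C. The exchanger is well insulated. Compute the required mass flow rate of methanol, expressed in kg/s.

Heat released by hot stream: Q = 18.7 × 2.60 × (58.7 − 5.22) = 2600.2 kJ/s
Energy balance on cold side (adiabatic exchanger): Q = ṁ_c·Cp_c·(T_c,out − T_c,in)
ṁ_c = 2600.2 / [2.53 × (12.8 − -29.6)] = 24.239 kg/s

ṁ_c = 24.2 kg/s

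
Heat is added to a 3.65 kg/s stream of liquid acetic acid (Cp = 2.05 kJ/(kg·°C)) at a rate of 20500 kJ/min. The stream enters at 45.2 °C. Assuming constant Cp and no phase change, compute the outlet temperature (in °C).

Q = 20500 kJ/min = 341.67 kJ/s
ΔT = Q/(ṁ·Cp) = 341.67/(3.65×2.05) = 45.662 K
T_out = 45.2 + 45.662 = 90.862 °C

T_out = 90.9 °C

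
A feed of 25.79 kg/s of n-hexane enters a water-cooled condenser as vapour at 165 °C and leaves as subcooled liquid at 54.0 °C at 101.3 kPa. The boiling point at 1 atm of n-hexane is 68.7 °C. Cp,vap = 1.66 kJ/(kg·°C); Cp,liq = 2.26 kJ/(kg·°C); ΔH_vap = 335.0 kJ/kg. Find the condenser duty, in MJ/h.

vapour 165→68.7 °C: -159.86 kJ/kg
condensation at 68.7 °C: -335 kJ/kg
liquid 68.7→54.0 °C: -33.222 kJ/kg
Δh = -159.86 + -335 + -33.222 = -528.08 kJ/kg
Q = ṁ·Δh = 25.79 kg/s × -528.08 kJ/kg = -13619 kJ/s
|Q| = 13619 kW = 49029 MJ/h

Q_c = 49000 MJ/h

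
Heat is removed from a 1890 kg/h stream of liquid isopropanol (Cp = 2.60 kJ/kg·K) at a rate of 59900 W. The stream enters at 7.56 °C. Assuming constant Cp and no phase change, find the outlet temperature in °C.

T_out = -36.3 °C

Q = 59900 W = 215640 kJ/h
ΔT = Q/(ṁ·Cp) = 215640/(1890×2.60) = 43.883 K
T_out = 7.56 − 43.883 = -36.323 °C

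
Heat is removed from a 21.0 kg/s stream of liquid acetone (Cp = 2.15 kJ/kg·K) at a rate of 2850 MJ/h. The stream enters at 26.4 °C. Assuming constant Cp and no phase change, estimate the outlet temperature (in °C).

Q = 2850 MJ/h = 791.67 kJ/s
ΔT = Q/(ṁ·Cp) = 791.67/(21.0×2.15) = 17.534 K
T_out = 26.4 − 17.534 = 8.8659 °C

T_out = 8.87 °C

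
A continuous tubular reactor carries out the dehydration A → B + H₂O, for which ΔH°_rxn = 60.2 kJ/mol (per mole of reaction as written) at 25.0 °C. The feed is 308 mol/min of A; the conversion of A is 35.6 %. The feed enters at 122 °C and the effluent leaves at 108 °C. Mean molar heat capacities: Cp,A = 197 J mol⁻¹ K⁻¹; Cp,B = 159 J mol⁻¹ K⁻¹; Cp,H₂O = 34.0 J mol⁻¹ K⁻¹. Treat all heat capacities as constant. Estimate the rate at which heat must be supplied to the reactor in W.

Extent of reaction ξ = 0.356 × 308 = 109.65 mol/min
Reaction term: ξ·ΔH°_rxn = 109.65 × 60.2 = 6600.8 kJ/min
Sensible, feed 122→25 °C: -5885.6 kJ/min
Outlet flows (mol/min): A 198.35, B 109.65, H₂O 109.65
Sensible, products 25→108 °C: 4999.7 kJ/min
Q = ΔH = 5714.9 kJ/min = 95.249 kW
Heat supplied = 95249 W

Q_in = 95200 W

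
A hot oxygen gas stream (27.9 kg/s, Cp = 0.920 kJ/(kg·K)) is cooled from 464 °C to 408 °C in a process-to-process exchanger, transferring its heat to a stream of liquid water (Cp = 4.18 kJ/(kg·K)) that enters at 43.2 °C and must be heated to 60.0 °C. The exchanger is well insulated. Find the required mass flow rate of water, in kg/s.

Heat released by hot stream: Q = 27.9 × 0.920 × (464 − 408) = 1437.4 kJ/s
Energy balance on cold side (adiabatic exchanger): Q = ṁ_c·Cp_c·(T_c,out − T_c,in)
ṁ_c = 1437.4 / [4.18 × (60.0 − 43.2)] = 20.469 kg/s

ṁ_c = 20.5 kg/s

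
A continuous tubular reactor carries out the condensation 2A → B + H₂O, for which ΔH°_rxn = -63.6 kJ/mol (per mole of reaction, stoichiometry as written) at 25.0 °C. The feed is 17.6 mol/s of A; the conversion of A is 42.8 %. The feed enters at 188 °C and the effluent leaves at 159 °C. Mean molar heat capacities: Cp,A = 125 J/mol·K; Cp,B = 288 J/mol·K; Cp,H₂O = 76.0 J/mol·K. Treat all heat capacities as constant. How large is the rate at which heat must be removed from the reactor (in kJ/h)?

Extent of reaction ξ = 0.428 × 17.6 / 2 = 3.7664 mol/s
Reaction term: ξ·ΔH°_rxn = 3.7664 × -63.6 = -239.54 kJ/s
Sensible, feed 188→25 °C: -358.6 kJ/s
Outlet flows (mol/s): A 10.067, B 3.7664, H₂O 3.7664
Sensible, products 25→159 °C: 352.34 kJ/s
Q = ΔH = -245.81 kJ/s = -245.81 kW
Heat removed = 884910 kJ/h

Q_out = 885000 kJ/h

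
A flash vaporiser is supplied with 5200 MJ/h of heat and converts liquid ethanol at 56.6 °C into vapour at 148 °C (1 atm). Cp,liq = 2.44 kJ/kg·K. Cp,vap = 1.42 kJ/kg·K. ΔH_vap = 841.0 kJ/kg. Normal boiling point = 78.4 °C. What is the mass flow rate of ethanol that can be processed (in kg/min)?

ṁ = 87.3 kg/min

Δh = 2.44×(78.4−56.6) + 841.0 + 1.42×(148−78.4) = 993.02 kJ/kg
Q = 5200 MJ/h = 1444.4 kJ/s = 86667 kJ/min
ṁ = Q/Δh = 86667 / 993.02 = 87.276 kg/min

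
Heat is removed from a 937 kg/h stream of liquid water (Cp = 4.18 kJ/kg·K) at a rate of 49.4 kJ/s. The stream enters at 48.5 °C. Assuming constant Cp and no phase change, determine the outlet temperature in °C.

T_out = 3.09 °C

Q = 49.4 kJ/s = 177840 kJ/h
ΔT = Q/(ṁ·Cp) = 177840/(937×4.18) = 45.406 K
T_out = 48.5 − 45.406 = 3.094 °C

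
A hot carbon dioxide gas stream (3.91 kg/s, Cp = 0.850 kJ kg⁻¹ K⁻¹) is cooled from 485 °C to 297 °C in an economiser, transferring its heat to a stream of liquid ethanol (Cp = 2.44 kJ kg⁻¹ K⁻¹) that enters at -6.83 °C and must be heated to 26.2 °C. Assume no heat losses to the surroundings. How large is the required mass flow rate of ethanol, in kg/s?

Heat released by hot stream: Q = 3.91 × 0.850 × (485 − 297) = 624.82 kJ/s
Energy balance on cold side (adiabatic exchanger): Q = ṁ_c·Cp_c·(T_c,out − T_c,in)
ṁ_c = 624.82 / [2.44 × (26.2 − -6.83)] = 7.7527 kg/s

ṁ_c = 7.75 kg/s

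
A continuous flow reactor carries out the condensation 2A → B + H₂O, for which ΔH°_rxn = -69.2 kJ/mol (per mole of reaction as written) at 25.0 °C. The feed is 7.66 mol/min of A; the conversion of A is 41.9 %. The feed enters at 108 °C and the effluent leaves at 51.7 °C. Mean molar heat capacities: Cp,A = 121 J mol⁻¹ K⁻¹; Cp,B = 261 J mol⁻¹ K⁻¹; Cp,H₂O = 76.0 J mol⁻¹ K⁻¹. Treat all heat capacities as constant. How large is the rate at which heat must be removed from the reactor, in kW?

Extent of reaction ξ = 0.419 × 7.66 / 2 = 1.6048 mol/min
Reaction term: ξ·ΔH°_rxn = 1.6048 × -69.2 = -111.05 kJ/min
Sensible, feed 108→25 °C: -76.929 kJ/min
Outlet flows (mol/min): A 4.4505, B 1.6048, H₂O 1.6048
Sensible, products 25→51.7 °C: 28.818 kJ/min
Q = ΔH = -159.16 kJ/min = -2.6527 kW
Heat removed = 2.6527 kW

Q_out = 2.65 kW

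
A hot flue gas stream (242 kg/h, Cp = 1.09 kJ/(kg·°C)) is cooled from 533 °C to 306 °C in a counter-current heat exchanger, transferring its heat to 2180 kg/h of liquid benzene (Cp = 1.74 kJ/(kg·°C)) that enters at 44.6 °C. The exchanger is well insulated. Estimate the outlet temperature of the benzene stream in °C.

Heat released by hot stream: Q = 242 × 1.09 × (533 − 306) = 59878 kJ/h
Energy balance on cold side (adiabatic exchanger): Q = ṁ_c·Cp_c·(T_c,out − T_c,in)
T_c,out = 44.6 + 59878/(2180 × 1.74) = 60.386 °C

T_c,out = 60.4 °C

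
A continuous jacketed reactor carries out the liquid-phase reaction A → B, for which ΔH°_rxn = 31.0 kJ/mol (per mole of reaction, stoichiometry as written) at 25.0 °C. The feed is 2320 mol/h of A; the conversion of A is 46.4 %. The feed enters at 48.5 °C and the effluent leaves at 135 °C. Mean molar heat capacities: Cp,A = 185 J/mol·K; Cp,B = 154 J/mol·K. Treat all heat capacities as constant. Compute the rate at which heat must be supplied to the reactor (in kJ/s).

Extent of reaction ξ = 0.464 × 2320 = 1076.5 mol/h
Reaction term: ξ·ΔH°_rxn = 1076.5 × 31.0 = 33371 kJ/h
Sensible, feed 48.5→25 °C: -10086 kJ/h
Outlet flows (mol/h): A 1243.5, B 1076.5
Sensible, products 25→135 °C: 43541 kJ/h
Q = ΔH = 66826 kJ/h = 18.563 kW
Heat supplied = 18.563 kJ/s

Q_in = 18.6 kJ/s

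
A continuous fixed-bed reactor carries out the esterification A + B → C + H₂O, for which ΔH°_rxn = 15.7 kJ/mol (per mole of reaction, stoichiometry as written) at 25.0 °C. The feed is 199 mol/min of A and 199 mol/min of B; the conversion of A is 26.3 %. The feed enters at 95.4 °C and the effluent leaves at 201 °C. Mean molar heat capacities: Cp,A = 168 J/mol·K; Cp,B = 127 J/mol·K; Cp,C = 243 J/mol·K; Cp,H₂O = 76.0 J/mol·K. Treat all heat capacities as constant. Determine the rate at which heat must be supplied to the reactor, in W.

Q_in = 121000 W

Extent of reaction ξ = 0.263 × 199 = 52.337 mol/min
Reaction term: ξ·ΔH°_rxn = 52.337 × 15.7 = 821.69 kJ/min
Sensible, feed 95.4→25 °C: -4132.8 kJ/min
Outlet flows (mol/min): A 146.66, B 146.66, C 52.337, H₂O 52.337
Sensible, products 25→201 °C: 10553 kJ/min
Q = ΔH = 7242 kJ/min = 120.7 kW
Heat supplied = 120700 W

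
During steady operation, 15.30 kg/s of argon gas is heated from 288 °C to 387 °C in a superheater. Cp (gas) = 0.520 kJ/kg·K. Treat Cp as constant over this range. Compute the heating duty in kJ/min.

Q = ṁ·Cp·ΔT = 15.30 × 0.520 × (387 − 288) = 787.64 kJ/s
Heating duty = 47259 kJ/min

Q = 47300 kJ/min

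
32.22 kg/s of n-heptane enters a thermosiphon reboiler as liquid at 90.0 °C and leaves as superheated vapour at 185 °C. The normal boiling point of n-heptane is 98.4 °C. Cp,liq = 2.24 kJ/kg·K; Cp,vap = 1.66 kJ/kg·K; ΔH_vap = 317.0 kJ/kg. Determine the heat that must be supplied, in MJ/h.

Q = 55600 MJ/h

liquid 90.0→98.4 °C: 18.816 kJ/kg
vaporisation at 98.4 °C: 317 kJ/kg
vapour 98.4→185 °C: 143.76 kJ/kg
Δh = 18.816 + 317 + 143.76 = 479.57 kJ/kg
Q = ṁ·Δh = 32.22 kg/s × 479.57 kJ/kg = 15452 kJ/s
|Q| = 15452 kW = 55627 MJ/h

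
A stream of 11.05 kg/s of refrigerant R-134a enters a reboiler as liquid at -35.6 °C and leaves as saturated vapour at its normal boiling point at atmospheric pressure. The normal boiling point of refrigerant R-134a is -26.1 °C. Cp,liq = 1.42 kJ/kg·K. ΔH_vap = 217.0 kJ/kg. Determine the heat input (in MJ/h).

liquid -35.6→-26.1 °C: 13.49 kJ/kg
vaporisation at -26.1 °C: 217 kJ/kg
Δh = 13.49 + 217 = 230.49 kJ/kg
Q = ṁ·Δh = 11.05 kg/s × 230.49 kJ/kg = 2546.9 kJ/s
|Q| = 2546.9 kW = 9168.9 MJ/h

Q = 9170 MJ/h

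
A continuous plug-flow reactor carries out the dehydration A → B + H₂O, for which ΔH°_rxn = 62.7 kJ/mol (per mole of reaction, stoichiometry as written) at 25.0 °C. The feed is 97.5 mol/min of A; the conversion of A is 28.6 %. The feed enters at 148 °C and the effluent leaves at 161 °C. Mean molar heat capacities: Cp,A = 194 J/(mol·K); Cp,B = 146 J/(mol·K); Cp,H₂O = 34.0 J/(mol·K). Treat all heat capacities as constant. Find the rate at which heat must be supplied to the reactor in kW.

Extent of reaction ξ = 0.286 × 97.5 = 27.885 mol/min
Reaction term: ξ·ΔH°_rxn = 27.885 × 62.7 = 1748.4 kJ/min
Sensible, feed 148→25 °C: -2326.5 kJ/min
Outlet flows (mol/min): A 69.615, B 27.885, H₂O 27.885
Sensible, products 25→161 °C: 2519.3 kJ/min
Q = ΔH = 1941.2 kJ/min = 32.353 kW
Heat supplied = 32.353 kW

Q_in = 32.4 kW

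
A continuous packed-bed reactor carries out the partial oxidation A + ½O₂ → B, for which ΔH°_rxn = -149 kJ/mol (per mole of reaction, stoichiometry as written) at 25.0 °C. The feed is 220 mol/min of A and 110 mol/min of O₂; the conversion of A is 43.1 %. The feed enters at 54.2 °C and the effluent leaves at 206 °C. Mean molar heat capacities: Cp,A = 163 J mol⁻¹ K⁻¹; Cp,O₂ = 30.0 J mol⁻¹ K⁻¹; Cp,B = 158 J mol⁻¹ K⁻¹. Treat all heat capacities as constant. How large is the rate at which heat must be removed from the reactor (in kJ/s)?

Q_out = 142 kJ/s

Extent of reaction ξ = 0.431 × 220 = 94.82 mol/min
Reaction term: ξ·ΔH°_rxn = 94.82 × -149 = -14128 kJ/min
Sensible, feed 54.2→25 °C: -1143.5 kJ/min
Outlet flows (mol/min): A 125.18, O₂ 62.59, B 94.82
Sensible, products 25→206 °C: 6744.7 kJ/min
Q = ΔH = -8526.9 kJ/min = -142.12 kW
Heat removed = 142.12 kJ/s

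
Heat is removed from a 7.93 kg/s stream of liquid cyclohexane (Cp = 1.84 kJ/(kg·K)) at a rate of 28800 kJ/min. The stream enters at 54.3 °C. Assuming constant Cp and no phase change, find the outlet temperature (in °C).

Q = 28800 kJ/min = 480 kJ/s
ΔT = Q/(ṁ·Cp) = 480/(7.93×1.84) = 32.897 K
T_out = 54.3 − 32.897 = 21.403 °C

T_out = 21.4 °C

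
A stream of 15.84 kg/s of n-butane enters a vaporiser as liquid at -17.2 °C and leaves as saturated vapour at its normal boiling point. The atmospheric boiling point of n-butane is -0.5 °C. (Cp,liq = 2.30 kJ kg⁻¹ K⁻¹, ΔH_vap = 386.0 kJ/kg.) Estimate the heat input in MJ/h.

liquid -17.2→-0.5 °C: 38.41 kJ/kg
vaporisation at -0.5 °C: 386 kJ/kg
Δh = 38.41 + 386 = 424.41 kJ/kg
Q = ṁ·Δh = 15.84 kg/s × 424.41 kJ/kg = 6722.7 kJ/s
|Q| = 6722.7 kW = 24202 MJ/h

Q = 24200 MJ/h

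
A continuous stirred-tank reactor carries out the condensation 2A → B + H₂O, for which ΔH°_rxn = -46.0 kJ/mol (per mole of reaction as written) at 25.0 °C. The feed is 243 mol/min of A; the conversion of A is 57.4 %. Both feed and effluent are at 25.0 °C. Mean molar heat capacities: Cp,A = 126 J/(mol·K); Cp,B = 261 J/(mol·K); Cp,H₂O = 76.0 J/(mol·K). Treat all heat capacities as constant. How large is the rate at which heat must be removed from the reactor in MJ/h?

Q_out = 192 MJ/h

Extent of reaction ξ = 0.574 × 243 / 2 = 69.741 mol/min
Reaction term: ξ·ΔH°_rxn = 69.741 × -46.0 = -3208.1 kJ/min
Q = ΔH = -3208.1 kJ/min = -53.468 kW
Heat removed = 192.49 MJ/h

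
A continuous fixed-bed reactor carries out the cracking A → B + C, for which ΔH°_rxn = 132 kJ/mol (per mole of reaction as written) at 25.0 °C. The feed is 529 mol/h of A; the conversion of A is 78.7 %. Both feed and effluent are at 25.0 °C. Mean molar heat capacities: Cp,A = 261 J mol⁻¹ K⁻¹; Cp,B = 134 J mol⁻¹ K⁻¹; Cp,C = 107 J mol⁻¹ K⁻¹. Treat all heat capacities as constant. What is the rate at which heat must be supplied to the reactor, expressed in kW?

Extent of reaction ξ = 0.787 × 529 = 416.32 mol/h
Reaction term: ξ·ΔH°_rxn = 416.32 × 132 = 54955 kJ/h
Q = ΔH = 54955 kJ/h = 15.265 kW
Heat supplied = 15.265 kW

Q_in = 15.3 kW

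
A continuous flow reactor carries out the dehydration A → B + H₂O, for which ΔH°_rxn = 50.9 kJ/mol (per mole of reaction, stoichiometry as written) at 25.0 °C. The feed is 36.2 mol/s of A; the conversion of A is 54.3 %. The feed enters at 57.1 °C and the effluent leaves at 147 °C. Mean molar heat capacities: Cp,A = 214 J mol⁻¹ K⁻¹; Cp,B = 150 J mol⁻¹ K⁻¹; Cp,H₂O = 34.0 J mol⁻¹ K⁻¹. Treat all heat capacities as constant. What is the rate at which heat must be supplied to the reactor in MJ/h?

Q_in = 5850 MJ/h

Extent of reaction ξ = 0.543 × 36.2 = 19.657 mol/s
Reaction term: ξ·ΔH°_rxn = 19.657 × 50.9 = 1000.5 kJ/s
Sensible, feed 57.1→25 °C: -248.67 kJ/s
Outlet flows (mol/s): A 16.543, B 19.657, H₂O 19.657
Sensible, products 25→147 °C: 873.17 kJ/s
Q = ΔH = 1625 kJ/s = 1625 kW
Heat supplied = 5850.1 MJ/h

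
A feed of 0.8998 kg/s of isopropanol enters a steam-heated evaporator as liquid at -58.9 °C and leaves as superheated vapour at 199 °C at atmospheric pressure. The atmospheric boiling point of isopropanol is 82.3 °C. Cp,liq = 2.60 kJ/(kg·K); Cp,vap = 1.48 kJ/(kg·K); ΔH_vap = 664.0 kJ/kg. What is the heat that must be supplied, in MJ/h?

liquid -58.9→82.3 °C: 367.12 kJ/kg
vaporisation at 82.3 °C: 664 kJ/kg
vapour 82.3→199 °C: 172.72 kJ/kg
Δh = 367.12 + 664 + 172.72 = 1203.8 kJ/kg
Q = ṁ·Δh = 0.8998 kg/s × 1203.8 kJ/kg = 1083.2 kJ/s
|Q| = 1083.2 kW = 3899.6 MJ/h

Q = 3900 MJ/h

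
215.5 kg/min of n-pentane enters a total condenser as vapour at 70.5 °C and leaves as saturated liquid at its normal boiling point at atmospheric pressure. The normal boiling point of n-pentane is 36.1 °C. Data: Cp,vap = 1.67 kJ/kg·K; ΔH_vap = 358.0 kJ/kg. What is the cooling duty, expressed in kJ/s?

Q_c = 1490 kJ/s

vapour 70.5→36.1 °C: -57.448 kJ/kg
condensation at 36.1 °C: -358 kJ/kg
Δh = -57.448 + -358 = -415.45 kJ/kg
Q = ṁ·Δh = 215.5 kg/min × -415.45 kJ/kg = -89529 kJ/min
|Q| = 1492.2 kW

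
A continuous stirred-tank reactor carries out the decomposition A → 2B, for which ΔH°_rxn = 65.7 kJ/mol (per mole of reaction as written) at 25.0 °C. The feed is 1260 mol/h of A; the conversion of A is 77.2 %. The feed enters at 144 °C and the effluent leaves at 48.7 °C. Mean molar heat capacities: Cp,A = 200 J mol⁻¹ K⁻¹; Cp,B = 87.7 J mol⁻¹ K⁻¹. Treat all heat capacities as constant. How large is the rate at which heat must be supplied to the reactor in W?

Q_in = 10900 W

Extent of reaction ξ = 0.772 × 1260 = 972.72 mol/h
Reaction term: ξ·ΔH°_rxn = 972.72 × 65.7 = 63908 kJ/h
Sensible, feed 144→25 °C: -29988 kJ/h
Outlet flows (mol/h): A 287.28, B 1945.4
Sensible, products 25→48.7 °C: 5405.3 kJ/h
Q = ΔH = 39325 kJ/h = 10.924 kW
Heat supplied = 10924 W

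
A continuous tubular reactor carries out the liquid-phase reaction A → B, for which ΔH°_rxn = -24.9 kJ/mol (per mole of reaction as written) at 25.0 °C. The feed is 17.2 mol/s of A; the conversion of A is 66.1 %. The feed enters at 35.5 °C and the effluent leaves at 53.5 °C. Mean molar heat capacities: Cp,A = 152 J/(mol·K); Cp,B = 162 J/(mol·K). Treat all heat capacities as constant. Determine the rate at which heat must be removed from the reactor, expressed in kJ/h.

Extent of reaction ξ = 0.661 × 17.2 = 11.369 mol/s
Reaction term: ξ·ΔH°_rxn = 11.369 × -24.9 = -283.09 kJ/s
Sensible, feed 35.5→25 °C: -27.451 kJ/s
Outlet flows (mol/s): A 5.8308, B 11.369
Sensible, products 25→53.5 °C: 77.751 kJ/s
Q = ΔH = -232.79 kJ/s = -232.79 kW
Heat removed = 838060 kJ/h

Q_out = 838000 kJ/h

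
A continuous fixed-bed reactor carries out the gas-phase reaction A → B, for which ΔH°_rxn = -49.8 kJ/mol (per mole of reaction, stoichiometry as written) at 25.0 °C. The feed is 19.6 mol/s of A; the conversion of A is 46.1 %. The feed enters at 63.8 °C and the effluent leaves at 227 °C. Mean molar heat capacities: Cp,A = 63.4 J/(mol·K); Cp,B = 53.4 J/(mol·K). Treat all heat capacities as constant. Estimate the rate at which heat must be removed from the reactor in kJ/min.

Extent of reaction ξ = 0.461 × 19.6 = 9.0356 mol/s
Reaction term: ξ·ΔH°_rxn = 9.0356 × -49.8 = -449.97 kJ/s
Sensible, feed 63.8→25 °C: -48.214 kJ/s
Outlet flows (mol/s): A 10.564, B 9.0356
Sensible, products 25→227 °C: 232.76 kJ/s
Q = ΔH = -265.43 kJ/s = -265.43 kW
Heat removed = 15926 kJ/min

Q_out = 15900 kJ/min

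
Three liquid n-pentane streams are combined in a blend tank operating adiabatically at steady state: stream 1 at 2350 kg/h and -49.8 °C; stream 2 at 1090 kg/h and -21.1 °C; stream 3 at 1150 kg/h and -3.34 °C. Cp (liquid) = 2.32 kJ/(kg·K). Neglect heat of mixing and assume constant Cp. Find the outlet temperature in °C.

T_out = -31.3 °C

No heat crosses the boundary, so H_out = H_in.
T_out = Σ ṁᵢCp,ᵢTᵢ / Σ ṁᵢCp,ᵢ
      = -333780 / 10649 = -31.344 °C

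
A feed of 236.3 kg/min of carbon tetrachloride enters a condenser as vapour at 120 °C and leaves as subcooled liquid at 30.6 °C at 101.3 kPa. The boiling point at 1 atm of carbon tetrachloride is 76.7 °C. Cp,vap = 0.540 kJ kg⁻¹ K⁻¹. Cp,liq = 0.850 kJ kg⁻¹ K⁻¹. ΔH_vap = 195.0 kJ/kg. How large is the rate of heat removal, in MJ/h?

Q_c = 3650 MJ/h

vapour 120→76.7 °C: -23.382 kJ/kg
condensation at 76.7 °C: -195 kJ/kg
liquid 76.7→30.6 °C: -39.185 kJ/kg
Δh = -23.382 + -195 + -39.185 = -257.57 kJ/kg
Q = ṁ·Δh = 236.3 kg/min × -257.57 kJ/kg = -60863 kJ/min
|Q| = 1014.4 kW = 3651.8 MJ/h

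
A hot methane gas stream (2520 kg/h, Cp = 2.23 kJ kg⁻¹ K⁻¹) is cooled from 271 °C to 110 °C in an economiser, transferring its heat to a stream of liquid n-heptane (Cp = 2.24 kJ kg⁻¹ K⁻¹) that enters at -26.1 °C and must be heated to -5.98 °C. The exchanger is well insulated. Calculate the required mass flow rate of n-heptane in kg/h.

Heat released by hot stream: Q = 2520 × 2.23 × (271 − 110) = 904760 kJ/h
Energy balance on cold side (adiabatic exchanger): Q = ṁ_c·Cp_c·(T_c,out − T_c,in)
ṁ_c = 904760 / [2.24 × (-5.98 − -26.1)] = 20075 kg/h

ṁ_c = 20100 kg/h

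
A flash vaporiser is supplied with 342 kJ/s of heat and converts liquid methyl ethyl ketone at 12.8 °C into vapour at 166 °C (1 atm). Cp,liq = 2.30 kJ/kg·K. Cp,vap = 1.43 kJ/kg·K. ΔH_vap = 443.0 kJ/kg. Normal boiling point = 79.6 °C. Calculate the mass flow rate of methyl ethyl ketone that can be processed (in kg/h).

Δh = 2.30×(79.6−12.8) + 443.0 + 1.43×(166−79.6) = 720.19 kJ/kg
Q = 342 kJ/s = 342 kJ/s = 1.2312e+06 kJ/h
ṁ = Q/Δh = 1.2312e+06 / 720.19 = 1709.5 kg/h

ṁ = 1710 kg/h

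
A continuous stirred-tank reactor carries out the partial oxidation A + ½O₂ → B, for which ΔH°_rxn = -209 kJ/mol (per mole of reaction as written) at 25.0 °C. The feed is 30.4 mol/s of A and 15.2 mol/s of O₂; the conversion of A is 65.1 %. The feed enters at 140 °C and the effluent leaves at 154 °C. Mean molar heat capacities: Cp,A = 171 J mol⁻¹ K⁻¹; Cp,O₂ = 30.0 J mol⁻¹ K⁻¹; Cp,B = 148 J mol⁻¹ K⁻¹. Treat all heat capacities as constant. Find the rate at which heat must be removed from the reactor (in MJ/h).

Q_out = 15000 MJ/h

Extent of reaction ξ = 0.651 × 30.4 = 19.79 mol/s
Reaction term: ξ·ΔH°_rxn = 19.79 × -209 = -4136.2 kJ/s
Sensible, feed 140→25 °C: -650.26 kJ/s
Outlet flows (mol/s): A 10.61, O₂ 5.3048, B 19.79
Sensible, products 25→154 °C: 632.41 kJ/s
Q = ΔH = -4154 kJ/s = -4154 kW
Heat removed = 14955 MJ/h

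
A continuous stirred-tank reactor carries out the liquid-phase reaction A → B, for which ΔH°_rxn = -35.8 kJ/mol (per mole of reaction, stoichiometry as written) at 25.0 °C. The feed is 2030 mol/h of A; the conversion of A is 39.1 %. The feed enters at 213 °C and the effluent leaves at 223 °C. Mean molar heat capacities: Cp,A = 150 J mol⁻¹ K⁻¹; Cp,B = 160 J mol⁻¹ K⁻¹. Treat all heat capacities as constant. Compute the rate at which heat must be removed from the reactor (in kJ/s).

Extent of reaction ξ = 0.391 × 2030 = 793.73 mol/h
Reaction term: ξ·ΔH°_rxn = 793.73 × -35.8 = -28416 kJ/h
Sensible, feed 213→25 °C: -57246 kJ/h
Outlet flows (mol/h): A 1236.3, B 793.73
Sensible, products 25→223 °C: 61863 kJ/h
Q = ΔH = -23799 kJ/h = -6.6108 kW
Heat removed = 6.6108 kJ/s

Q_out = 6.61 kJ/s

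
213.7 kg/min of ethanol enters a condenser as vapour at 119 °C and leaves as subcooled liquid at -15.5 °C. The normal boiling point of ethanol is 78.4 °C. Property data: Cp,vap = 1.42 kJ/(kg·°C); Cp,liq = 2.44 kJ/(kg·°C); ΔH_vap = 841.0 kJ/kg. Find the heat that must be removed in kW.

Q_c = 4020 kW

vapour 119→78.4 °C: -57.652 kJ/kg
condensation at 78.4 °C: -841 kJ/kg
liquid 78.4→-15.5 °C: -229.12 kJ/kg
Δh = -57.652 + -841 + -229.12 = -1127.8 kJ/kg
Q = ṁ·Δh = 213.7 kg/min × -1127.8 kJ/kg = -241000 kJ/min
|Q| = 4016.7 kW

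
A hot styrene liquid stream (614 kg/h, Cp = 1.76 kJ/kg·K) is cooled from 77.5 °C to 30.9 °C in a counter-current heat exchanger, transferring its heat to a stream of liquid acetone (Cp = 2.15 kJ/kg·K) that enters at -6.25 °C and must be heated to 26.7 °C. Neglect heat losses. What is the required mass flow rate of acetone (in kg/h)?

Heat released by hot stream: Q = 614 × 1.76 × (77.5 − 30.9) = 50358 kJ/h
Energy balance on cold side (adiabatic exchanger): Q = ṁ_c·Cp_c·(T_c,out − T_c,in)
ṁ_c = 50358 / [2.15 × (26.7 − -6.25)] = 710.84 kg/h

ṁ_c = 711 kg/h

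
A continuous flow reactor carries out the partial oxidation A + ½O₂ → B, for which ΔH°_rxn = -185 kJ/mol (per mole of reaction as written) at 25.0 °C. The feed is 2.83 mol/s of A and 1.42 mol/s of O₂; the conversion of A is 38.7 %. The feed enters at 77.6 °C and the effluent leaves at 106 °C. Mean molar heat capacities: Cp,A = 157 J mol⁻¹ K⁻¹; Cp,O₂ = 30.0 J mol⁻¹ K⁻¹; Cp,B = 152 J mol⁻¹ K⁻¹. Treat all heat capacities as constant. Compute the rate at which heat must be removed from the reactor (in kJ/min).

Q_out = 11400 kJ/min

Extent of reaction ξ = 0.387 × 2.83 = 1.0952 mol/s
Reaction term: ξ·ΔH°_rxn = 1.0952 × -185 = -202.61 kJ/s
Sensible, feed 77.6→25 °C: -25.611 kJ/s
Outlet flows (mol/s): A 1.7348, O₂ 0.87239, B 1.0952
Sensible, products 25→106 °C: 37.665 kJ/s
Q = ΔH = -190.56 kJ/s = -190.56 kW
Heat removed = 11434 kJ/min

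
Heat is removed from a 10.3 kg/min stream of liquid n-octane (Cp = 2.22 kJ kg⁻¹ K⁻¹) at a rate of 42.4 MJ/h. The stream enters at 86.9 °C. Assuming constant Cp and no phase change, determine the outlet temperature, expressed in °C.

Q = 42.4 MJ/h = 706.67 kJ/min
ΔT = Q/(ṁ·Cp) = 706.67/(10.3×2.22) = 30.905 K
T_out = 86.9 − 30.905 = 55.995 °C

T_out = 56.0 °C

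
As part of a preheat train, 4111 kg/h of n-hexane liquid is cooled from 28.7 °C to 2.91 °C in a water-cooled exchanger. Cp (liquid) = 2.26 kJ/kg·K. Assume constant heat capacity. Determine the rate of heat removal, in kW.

Q = ṁ·Cp·ΔT = 4111 × 2.26 × (2.91 − 28.7) = -239610 kJ/h
Converting: 239610 / 3600 s = 66.559 kW

Q_c = 66.6 kW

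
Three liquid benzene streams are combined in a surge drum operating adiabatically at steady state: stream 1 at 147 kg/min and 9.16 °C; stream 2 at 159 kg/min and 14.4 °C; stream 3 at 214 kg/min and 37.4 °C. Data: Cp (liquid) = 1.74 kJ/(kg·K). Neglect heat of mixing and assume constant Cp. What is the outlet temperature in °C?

T_out = 22.4 °C

Adiabatic, steady state ⇒ Σ ṁᵢCp,ᵢ(T_out − Tᵢ) = 0
T_out = Σ ṁᵢCp,ᵢTᵢ / Σ ṁᵢCp,ᵢ
      = 20253 / 904.8 = 22.384 °C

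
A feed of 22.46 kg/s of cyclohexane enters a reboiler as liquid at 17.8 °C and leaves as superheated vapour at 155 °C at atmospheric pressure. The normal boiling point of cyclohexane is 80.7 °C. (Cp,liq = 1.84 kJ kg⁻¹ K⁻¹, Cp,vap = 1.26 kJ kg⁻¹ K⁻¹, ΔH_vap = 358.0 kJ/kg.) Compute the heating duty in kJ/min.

Q = 765000 kJ/min

liquid 17.8→80.7 °C: 115.74 kJ/kg
vaporisation at 80.7 °C: 358 kJ/kg
vapour 80.7→155 °C: 93.618 kJ/kg
Δh = 115.74 + 358 + 93.618 = 567.35 kJ/kg
Q = ṁ·Δh = 22.46 kg/s × 567.35 kJ/kg = 12743 kJ/s
|Q| = 12743 kW = 764570 kJ/min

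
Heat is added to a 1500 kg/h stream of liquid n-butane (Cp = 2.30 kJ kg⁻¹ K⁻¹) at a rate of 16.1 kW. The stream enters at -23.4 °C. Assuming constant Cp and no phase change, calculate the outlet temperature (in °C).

T_out = -6.60 °C

Q = 16.1 kW = 57960 kJ/h
ΔT = Q/(ṁ·Cp) = 57960/(1500×2.30) = 16.8 K
T_out = -23.4 + 16.8 = -6.6 °C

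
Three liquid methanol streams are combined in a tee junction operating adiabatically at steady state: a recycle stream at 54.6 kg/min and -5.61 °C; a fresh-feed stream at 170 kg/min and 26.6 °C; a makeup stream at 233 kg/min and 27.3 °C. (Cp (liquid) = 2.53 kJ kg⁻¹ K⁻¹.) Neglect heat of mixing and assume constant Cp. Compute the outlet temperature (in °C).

Adiabatic, steady state ⇒ Σ ṁᵢCp,ᵢ(T_out − Tᵢ) = 0
Σ ṁᵢCp,ᵢTᵢ = 54.6×2.53×-5.61 + 170×2.53×26.6 + 233×2.53×27.3 = 26759
Σ ṁᵢCp,ᵢ = 54.6×2.53 + 170×2.53 + 233×2.53 = 1157.7
T_out = 26759 / 1157.7 = 23.113 °C

T_out = 23.1 °C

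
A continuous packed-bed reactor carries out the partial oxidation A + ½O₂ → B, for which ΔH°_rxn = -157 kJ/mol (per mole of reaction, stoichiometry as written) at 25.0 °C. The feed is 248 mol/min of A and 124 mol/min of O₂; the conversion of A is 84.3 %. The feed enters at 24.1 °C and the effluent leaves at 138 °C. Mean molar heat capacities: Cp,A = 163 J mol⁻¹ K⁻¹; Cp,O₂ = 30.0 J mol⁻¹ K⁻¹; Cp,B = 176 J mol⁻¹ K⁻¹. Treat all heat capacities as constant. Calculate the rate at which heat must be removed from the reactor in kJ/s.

Q_out = 464 kJ/s

Extent of reaction ξ = 0.843 × 248 = 209.06 mol/min
Reaction term: ξ·ΔH°_rxn = 209.06 × -157 = -32823 kJ/min
Sensible, feed 24.1→25 °C: 39.73 kJ/min
Outlet flows (mol/min): A 38.936, O₂ 19.468, B 209.06
Sensible, products 25→138 °C: 4941 kJ/min
Q = ΔH = -27842 kJ/min = -464.04 kW
Heat removed = 464.04 kJ/s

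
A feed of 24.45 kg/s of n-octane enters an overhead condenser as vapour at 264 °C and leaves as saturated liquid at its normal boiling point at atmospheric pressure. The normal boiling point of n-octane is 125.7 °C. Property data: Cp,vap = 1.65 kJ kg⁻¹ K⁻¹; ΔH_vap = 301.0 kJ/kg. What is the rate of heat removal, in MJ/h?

Q_c = 46600 MJ/h

vapour 264→125.7 °C: -228.19 kJ/kg
condensation at 125.7 °C: -301 kJ/kg
Δh = -228.19 + -301 = -529.19 kJ/kg
Q = ṁ·Δh = 24.45 kg/s × -529.19 kJ/kg = -12939 kJ/s
|Q| = 12939 kW = 46580 MJ/h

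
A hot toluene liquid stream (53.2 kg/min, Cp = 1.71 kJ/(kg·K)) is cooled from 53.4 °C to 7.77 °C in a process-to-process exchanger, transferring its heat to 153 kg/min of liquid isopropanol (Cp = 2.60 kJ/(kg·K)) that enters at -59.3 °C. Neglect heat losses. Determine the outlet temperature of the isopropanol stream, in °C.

T_c,out = -48.9 °C

Heat released by hot stream: Q = 53.2 × 1.71 × (53.4 − 7.77) = 4151.1 kJ/min
Energy balance on cold side (adiabatic exchanger): Q = ṁ_c·Cp_c·(T_c,out − T_c,in)
T_c,out = -59.3 + 4151.1/(153 × 2.60) = -48.865 °C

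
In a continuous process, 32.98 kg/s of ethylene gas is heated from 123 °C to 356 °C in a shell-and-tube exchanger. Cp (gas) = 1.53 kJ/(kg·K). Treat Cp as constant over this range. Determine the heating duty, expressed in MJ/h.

Q = 42300 MJ/h

Q = ṁ·Cp·ΔT = 32.98 × 1.53 × (356 − 123) = 11757 kJ/s
Heating duty = 42325 MJ/h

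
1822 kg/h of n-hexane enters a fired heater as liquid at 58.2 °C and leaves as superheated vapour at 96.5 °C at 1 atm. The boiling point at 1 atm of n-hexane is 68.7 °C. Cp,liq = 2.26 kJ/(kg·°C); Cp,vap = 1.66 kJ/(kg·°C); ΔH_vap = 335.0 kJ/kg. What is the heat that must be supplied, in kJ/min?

Q = 12300 kJ/min

liquid 58.2→68.7 °C: 23.73 kJ/kg
vaporisation at 68.7 °C: 335 kJ/kg
vapour 68.7→96.5 °C: 46.148 kJ/kg
Δh = 23.73 + 335 + 46.148 = 404.88 kJ/kg
Q = ṁ·Δh = 1822 kg/h × 404.88 kJ/kg = 737690 kJ/h
|Q| = 204.91 kW = 12295 kJ/min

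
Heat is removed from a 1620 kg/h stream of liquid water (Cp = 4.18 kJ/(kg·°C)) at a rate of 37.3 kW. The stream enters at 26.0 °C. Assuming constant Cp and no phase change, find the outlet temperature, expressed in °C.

Q = 37.3 kW = 134280 kJ/h
ΔT = Q/(ṁ·Cp) = 134280/(1620×4.18) = 19.83 K
T_out = 26.0 − 19.83 = 6.1701 °C

T_out = 6.17 °C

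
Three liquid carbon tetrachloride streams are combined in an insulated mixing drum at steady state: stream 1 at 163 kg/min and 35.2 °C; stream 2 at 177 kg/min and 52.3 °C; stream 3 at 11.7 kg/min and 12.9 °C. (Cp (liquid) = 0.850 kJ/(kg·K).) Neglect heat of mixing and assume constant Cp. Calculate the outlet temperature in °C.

No heat crosses the boundary, so H_out = H_in.
T_out = Σ ṁᵢCp,ᵢTᵢ / Σ ṁᵢCp,ᵢ
      = 12874 / 298.94 = 43.064 °C

T_out = 43.1 °C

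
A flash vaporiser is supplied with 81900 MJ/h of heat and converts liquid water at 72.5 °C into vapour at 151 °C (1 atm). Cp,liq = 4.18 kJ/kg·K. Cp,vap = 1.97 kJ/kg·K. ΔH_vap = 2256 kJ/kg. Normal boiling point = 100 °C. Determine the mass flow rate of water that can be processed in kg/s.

Δh = 4.18×(100−72.5) + 2256 + 1.97×(151−100) = 2471.4 kJ/kg
Q = 81900 MJ/h = 22750 kJ/s = 22750 kJ/s
ṁ = Q/Δh = 22750 / 2471.4 = 9.2052 kg/s

ṁ = 9.21 kg/s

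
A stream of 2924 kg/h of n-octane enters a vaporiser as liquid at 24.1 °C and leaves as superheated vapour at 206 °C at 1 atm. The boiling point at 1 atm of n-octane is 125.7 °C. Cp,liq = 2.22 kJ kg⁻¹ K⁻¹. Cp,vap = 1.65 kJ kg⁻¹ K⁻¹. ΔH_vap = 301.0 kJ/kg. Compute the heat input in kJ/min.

liquid 24.1→125.7 °C: 225.55 kJ/kg
vaporisation at 125.7 °C: 301 kJ/kg
vapour 125.7→206 °C: 132.49 kJ/kg
Δh = 225.55 + 301 + 132.49 = 659.05 kJ/kg
Q = ṁ·Δh = 2924 kg/h × 659.05 kJ/kg = 1.9271e+06 kJ/h
|Q| = 535.29 kW = 32118 kJ/min

Q = 32100 kJ/min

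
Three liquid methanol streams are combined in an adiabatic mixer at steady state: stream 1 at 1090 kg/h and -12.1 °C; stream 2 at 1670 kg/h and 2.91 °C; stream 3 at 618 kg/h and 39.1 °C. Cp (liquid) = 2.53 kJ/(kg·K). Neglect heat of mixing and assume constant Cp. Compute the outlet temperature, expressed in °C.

T_out = 4.69 °C

No heat crosses the boundary, so H_out = H_in.
T_out = Σ ṁᵢCp,ᵢTᵢ / Σ ṁᵢCp,ᵢ
      = 40061 / 8546.3 = 4.6875 °C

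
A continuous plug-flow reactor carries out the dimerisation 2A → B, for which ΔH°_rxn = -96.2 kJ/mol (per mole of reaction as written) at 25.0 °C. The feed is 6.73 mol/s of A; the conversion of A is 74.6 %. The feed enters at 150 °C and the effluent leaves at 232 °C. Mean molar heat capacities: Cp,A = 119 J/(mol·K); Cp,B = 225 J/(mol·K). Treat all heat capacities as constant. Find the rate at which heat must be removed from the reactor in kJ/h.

Q_out = 657000 kJ/h

Extent of reaction ξ = 0.746 × 6.73 / 2 = 2.5103 mol/s
Reaction term: ξ·ΔH°_rxn = 2.5103 × -96.2 = -241.49 kJ/s
Sensible, feed 150→25 °C: -100.11 kJ/s
Outlet flows (mol/s): A 1.7094, B 2.5103
Sensible, products 25→232 °C: 159.02 kJ/s
Q = ΔH = -182.57 kJ/s = -182.57 kW
Heat removed = 657270 kJ/h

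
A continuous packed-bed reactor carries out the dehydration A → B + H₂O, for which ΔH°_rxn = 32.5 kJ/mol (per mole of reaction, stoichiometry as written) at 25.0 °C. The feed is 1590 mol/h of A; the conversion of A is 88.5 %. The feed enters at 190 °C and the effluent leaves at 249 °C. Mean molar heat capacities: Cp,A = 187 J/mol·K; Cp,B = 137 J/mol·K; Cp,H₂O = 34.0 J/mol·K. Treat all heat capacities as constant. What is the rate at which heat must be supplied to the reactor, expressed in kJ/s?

Extent of reaction ξ = 0.885 × 1590 = 1407.2 mol/h
Reaction term: ξ·ΔH°_rxn = 1407.2 × 32.5 = 45732 kJ/h
Sensible, feed 190→25 °C: -49059 kJ/h
Outlet flows (mol/h): A 182.85, B 1407.2, H₂O 1407.2
Sensible, products 25→249 °C: 61559 kJ/h
Q = ΔH = 58232 kJ/h = 16.175 kW
Heat supplied = 16.175 kJ/s

Q_in = 16.2 kJ/s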